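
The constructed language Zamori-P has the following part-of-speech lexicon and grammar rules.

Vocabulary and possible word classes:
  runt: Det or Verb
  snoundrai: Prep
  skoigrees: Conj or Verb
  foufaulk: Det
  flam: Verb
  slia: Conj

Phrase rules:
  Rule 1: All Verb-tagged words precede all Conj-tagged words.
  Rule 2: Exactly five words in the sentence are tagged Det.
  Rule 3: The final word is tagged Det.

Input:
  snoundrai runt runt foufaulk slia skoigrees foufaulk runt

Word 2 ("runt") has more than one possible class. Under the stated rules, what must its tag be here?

Candidates per position — 1:snoundrai {Prep}; 2:runt {Det,Verb}; 3:runt {Det,Verb}; 4:foufaulk {Det}; 5:slia {Conj}; 6:skoigrees {Conj,Verb}; 7:foufaulk {Det}; 8:runt {Det,Verb}.
Word 2 cannot be Verb — rule 2 would then fail for every completion. It is Det.
Word 3 cannot be Verb — rule 2 would then fail for every completion. It is Det.
Word 6 cannot be Verb — rule 1 would then fail for every completion. It is Conj.
Word 8 cannot be Verb — rule 1 would then fail for every completion. It is Det.
The only consistent sequence is: Prep Det Det Det Conj Conj Det Det.
Check: rule 1 ok; rule 2 ok; rule 3 ok.

Det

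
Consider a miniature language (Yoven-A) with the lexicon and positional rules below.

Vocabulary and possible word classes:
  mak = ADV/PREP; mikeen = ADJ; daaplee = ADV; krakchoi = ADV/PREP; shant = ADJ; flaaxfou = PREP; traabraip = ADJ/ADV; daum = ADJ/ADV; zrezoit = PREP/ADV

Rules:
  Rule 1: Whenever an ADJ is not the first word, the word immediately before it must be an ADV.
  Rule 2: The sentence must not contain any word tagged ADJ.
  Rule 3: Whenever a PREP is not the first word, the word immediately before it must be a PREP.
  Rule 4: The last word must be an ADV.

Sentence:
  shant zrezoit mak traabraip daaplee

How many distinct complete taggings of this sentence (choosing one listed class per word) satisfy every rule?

0

Candidates per position — 1:shant {ADJ}; 2:zrezoit {PREP,ADV}; 3:mak {ADV,PREP}; 4:traabraip {ADJ,ADV}; 5:daaplee {ADV}.
There are 8 candidate sequences in total.
Rule 2 cannot be satisfied by any choice of tags from the lexicon.
So there is no consistent tagging.
Count = 0.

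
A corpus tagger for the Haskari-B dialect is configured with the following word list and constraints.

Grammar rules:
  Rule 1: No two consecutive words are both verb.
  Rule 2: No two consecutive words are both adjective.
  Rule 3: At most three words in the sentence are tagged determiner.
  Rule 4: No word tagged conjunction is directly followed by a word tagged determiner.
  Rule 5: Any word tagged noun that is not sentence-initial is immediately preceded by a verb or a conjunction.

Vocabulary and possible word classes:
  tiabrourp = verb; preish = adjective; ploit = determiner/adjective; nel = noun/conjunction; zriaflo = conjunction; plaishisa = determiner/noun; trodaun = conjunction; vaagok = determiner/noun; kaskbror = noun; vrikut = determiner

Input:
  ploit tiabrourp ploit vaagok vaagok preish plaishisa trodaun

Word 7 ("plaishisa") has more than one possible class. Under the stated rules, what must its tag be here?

Candidates per position — 1:ploit {determiner,adjective}; 2:tiabrourp {verb}; 3:ploit {determiner,adjective}; 4:vaagok {determiner,noun}; 5:vaagok {determiner,noun}; 6:preish {adjective}; 7:plaishisa {determiner,noun}; 8:trodaun {conjunction}.
If word 4 were noun, no tagging could satisfy rule 5; so word 4 is determiner.
If word 5 were noun, no tagging could satisfy rule 5; so word 5 is determiner.
If word 7 were noun, no tagging could satisfy rule 5; so word 7 is determiner.
If word 1 were determiner, no tagging could satisfy rule 3; so word 1 is adjective.
If word 3 were determiner, no tagging could satisfy rule 3; so word 3 is adjective.
The only consistent sequence is: adjective verb adjective determiner determiner adjective determiner conjunction.
Verifying each rule — rule 1 holds; rule 2 holds; rule 3 holds; rule 4 holds; rule 5 holds.

determiner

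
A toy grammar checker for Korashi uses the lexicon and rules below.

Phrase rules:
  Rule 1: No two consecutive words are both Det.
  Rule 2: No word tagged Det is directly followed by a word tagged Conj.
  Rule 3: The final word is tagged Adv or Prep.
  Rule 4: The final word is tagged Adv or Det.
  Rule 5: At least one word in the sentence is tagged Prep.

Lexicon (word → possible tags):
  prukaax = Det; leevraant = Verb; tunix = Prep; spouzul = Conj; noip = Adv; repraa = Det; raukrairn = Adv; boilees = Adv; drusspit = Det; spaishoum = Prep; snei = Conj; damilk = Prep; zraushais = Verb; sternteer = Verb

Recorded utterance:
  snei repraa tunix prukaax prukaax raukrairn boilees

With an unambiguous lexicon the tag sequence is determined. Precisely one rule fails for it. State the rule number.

1

Fixed tagging: Conj Det Prep Det Det Adv Adv.
Applying the rules: R1 ✗, R2 ✓, R3 ✓, R4 ✓, R5 ✓.
Only rule 1 fails.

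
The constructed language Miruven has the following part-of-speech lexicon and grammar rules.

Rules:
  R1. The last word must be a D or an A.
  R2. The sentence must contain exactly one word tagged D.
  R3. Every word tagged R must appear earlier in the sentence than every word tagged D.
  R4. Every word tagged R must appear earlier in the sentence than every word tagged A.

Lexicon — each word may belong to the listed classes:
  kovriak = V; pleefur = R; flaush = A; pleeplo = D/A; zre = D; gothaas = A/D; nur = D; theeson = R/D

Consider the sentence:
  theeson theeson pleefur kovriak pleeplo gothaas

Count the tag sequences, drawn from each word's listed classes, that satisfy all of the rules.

2

Candidates per position — 1:theeson {R,D}; 2:theeson {R,D}; 3:pleefur {R}; 4:kovriak {V}; 5:pleeplo {D,A}; 6:gothaas {A,D}.
There are 16 candidate sequences in total.
The sequences that satisfy every rule: R R R V D A; R R R V A D.
Count = 2.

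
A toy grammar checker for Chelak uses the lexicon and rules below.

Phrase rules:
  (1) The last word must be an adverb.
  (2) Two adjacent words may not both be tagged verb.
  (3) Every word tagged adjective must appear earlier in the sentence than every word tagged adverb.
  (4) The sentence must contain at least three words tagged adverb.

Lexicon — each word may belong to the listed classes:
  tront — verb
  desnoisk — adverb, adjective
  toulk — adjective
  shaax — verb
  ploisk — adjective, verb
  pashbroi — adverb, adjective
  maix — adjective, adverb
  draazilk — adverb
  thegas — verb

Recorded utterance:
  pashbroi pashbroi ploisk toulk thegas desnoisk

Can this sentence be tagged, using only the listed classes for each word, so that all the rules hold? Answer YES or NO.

NO

Candidates per position — 1:pashbroi {adverb,adjective}; 2:pashbroi {adverb,adjective}; 3:ploisk {adjective,verb}; 4:toulk {adjective}; 5:thegas {verb}; 6:desnoisk {adverb,adjective}.
Every candidate sequence violates at least one rule; no consistent tagging exists.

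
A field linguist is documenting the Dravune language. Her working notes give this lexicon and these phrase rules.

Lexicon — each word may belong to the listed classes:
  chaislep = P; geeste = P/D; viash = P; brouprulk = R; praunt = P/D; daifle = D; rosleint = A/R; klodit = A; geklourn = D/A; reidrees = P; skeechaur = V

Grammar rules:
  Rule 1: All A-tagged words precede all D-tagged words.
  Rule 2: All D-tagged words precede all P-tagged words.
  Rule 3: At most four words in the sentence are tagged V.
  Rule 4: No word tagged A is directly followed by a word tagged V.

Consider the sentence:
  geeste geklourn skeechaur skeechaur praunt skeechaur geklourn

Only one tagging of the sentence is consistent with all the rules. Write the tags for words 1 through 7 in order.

D D V V D V D

Candidates per position — 1:geeste {P,D}; 2:geklourn {D,A}; 3:skeechaur {V}; 4:skeechaur {V}; 5:praunt {P,D}; 6:skeechaur {V}; 7:geklourn {D,A}.
If word 2 were A, no tagging could satisfy rule 4; so word 2 is D.
If word 7 were A, no tagging could satisfy rule 1; so word 7 is D.
If word 1 were P, no tagging could satisfy rule 2; so word 1 is D.
If word 5 were P, no tagging could satisfy rule 2; so word 5 is D.
That leaves exactly one tagging: D D V V D V D.
Check: rule 1 satisfied; rule 2 satisfied; rule 3 satisfied; rule 4 satisfied.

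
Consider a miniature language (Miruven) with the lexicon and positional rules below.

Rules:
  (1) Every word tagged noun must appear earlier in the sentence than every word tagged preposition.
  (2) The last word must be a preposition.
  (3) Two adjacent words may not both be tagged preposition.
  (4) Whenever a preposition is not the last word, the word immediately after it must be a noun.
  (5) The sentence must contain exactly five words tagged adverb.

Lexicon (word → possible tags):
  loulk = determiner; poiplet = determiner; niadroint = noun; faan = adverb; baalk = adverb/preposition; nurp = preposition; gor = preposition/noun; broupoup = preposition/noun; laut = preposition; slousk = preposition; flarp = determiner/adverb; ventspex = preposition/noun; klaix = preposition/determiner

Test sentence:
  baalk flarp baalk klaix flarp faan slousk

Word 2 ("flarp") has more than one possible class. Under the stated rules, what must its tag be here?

adverb

Candidates per position — 1:baalk {adverb,preposition}; 2:flarp {determiner,adverb}; 3:baalk {adverb,preposition}; 4:klaix {preposition,determiner}; 5:flarp {determiner,adverb}; 6:faan {adverb}; 7:slousk {preposition}.
If word 1 were preposition, no tagging could satisfy rule 4; so word 1 is adverb.
If word 2 were determiner, no tagging could satisfy rule 5; so word 2 is adverb.
If word 3 were preposition, no tagging could satisfy rule 4; so word 3 is adverb.
If word 4 were preposition, no tagging could satisfy rule 4; so word 4 is determiner.
If word 5 were determiner, no tagging could satisfy rule 5; so word 5 is adverb.
That leaves exactly one tagging: adverb adverb adverb determiner adverb adverb preposition.
Checking: rule 1 ✓; rule 2 ✓; rule 3 ✓; rule 4 ✓; rule 5 ✓.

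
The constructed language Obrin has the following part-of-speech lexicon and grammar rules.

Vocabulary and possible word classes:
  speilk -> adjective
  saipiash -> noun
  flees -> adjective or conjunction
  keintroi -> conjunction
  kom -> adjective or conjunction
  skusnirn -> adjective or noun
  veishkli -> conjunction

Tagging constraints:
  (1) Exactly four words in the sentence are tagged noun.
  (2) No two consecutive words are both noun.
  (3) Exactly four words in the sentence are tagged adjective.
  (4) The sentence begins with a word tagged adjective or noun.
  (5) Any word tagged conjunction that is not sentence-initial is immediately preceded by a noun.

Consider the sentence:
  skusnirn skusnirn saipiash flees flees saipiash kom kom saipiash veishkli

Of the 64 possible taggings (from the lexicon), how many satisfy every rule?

Candidates per position — 1:skusnirn {adjective,noun}; 2:skusnirn {adjective,noun}; 3:saipiash {noun}; 4:flees {adjective,conjunction}; 5:flees {adjective,conjunction}; 6:saipiash {noun}; 7:kom {adjective,conjunction}; 8:kom {adjective,conjunction}; 9:saipiash {noun}; 10:veishkli {conjunction}.
There are 64 candidate sequences in total.
The sequences that satisfy every rule: noun adjective noun adjective adjective noun conjunction adjective noun conjunction; noun adjective noun conjunction adjective noun adjective adjective noun conjunction.
Count = 2.

2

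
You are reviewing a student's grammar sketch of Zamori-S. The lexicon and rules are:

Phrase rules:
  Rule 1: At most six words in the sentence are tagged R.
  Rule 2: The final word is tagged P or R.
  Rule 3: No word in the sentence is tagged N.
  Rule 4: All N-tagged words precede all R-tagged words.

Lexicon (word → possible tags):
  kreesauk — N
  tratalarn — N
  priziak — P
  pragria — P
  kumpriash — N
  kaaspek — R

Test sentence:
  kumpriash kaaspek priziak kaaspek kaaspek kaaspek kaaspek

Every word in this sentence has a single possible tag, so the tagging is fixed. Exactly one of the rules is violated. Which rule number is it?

Fixed tagging: N R P R R R R.
Checking each rule: R1 ✓, R2 ✓, R3 ✗, R4 ✓.
Only rule 3 fails.

3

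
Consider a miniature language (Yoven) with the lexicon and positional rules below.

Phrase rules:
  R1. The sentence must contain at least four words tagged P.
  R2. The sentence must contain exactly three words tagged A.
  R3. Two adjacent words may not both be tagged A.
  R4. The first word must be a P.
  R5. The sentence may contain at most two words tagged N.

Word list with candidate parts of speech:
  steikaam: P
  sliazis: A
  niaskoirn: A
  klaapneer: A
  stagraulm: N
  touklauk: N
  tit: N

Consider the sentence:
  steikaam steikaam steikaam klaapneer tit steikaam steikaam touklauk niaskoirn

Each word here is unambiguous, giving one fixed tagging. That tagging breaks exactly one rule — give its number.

2

Fixed tagging: P P P A N P P N A.
Checking each rule: R1 ✓, R2 ✗, R3 ✓, R4 ✓, R5 ✓.
Only rule 2 fails.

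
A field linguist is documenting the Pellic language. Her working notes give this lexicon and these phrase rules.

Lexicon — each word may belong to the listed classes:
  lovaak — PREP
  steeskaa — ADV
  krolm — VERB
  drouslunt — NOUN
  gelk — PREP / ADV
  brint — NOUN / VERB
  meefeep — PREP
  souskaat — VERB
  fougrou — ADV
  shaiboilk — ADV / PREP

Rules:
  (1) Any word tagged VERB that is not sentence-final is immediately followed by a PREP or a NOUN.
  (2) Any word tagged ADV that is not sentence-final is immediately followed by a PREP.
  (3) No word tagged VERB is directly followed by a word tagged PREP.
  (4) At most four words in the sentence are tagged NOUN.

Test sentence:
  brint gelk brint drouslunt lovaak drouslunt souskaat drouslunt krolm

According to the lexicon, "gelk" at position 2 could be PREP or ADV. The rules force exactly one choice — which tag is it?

PREP

Candidates per position — 1:brint {NOUN,VERB}; 2:gelk {PREP,ADV}; 3:brint {NOUN,VERB}; 4:drouslunt {NOUN}; 5:lovaak {PREP}; 6:drouslunt {NOUN}; 7:souskaat {VERB}; 8:drouslunt {NOUN}; 9:krolm {VERB}.
If word 2 were ADV, no tagging could satisfy rule 2; so word 2 is PREP.
If word 1 were VERB, no tagging could satisfy rule 3; so word 1 is NOUN.
If word 3 were NOUN, no tagging could satisfy rule 4; so word 3 is VERB.
The unique satisfying tagging is: NOUN PREP VERB NOUN PREP NOUN VERB NOUN VERB.
Verifying each rule — rule 1 ✓; rule 2 ✓; rule 3 ✓; rule 4 ✓.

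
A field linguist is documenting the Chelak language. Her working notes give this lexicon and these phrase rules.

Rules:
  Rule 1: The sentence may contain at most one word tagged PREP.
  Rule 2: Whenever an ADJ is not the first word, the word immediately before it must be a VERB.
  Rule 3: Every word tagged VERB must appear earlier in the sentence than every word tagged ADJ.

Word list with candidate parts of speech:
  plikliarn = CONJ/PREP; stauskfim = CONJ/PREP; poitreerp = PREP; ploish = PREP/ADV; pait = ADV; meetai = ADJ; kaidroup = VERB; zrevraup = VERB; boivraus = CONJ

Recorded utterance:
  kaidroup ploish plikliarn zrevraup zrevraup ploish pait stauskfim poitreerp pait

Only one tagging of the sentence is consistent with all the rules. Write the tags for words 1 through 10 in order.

Candidates per position — 1:kaidroup {VERB}; 2:ploish {PREP,ADV}; 3:plikliarn {CONJ,PREP}; 4:zrevraup {VERB}; 5:zrevraup {VERB}; 6:ploish {PREP,ADV}; 7:pait {ADV}; 8:stauskfim {CONJ,PREP}; 9:poitreerp {PREP}; 10:pait {ADV}.
If word 2 were PREP, no tagging could satisfy rule 1; so word 2 is ADV.
If word 3 were PREP, no tagging could satisfy rule 1; so word 3 is CONJ.
If word 6 were PREP, no tagging could satisfy rule 1; so word 6 is ADV.
If word 8 were PREP, no tagging could satisfy rule 1; so word 8 is CONJ.
The unique satisfying tagging is: VERB ADV CONJ VERB VERB ADV ADV CONJ PREP ADV.
Verifying each rule — rule 1 ok; rule 2 ok; rule 3 ok.

VERB ADV CONJ VERB VERB ADV ADV CONJ PREP ADV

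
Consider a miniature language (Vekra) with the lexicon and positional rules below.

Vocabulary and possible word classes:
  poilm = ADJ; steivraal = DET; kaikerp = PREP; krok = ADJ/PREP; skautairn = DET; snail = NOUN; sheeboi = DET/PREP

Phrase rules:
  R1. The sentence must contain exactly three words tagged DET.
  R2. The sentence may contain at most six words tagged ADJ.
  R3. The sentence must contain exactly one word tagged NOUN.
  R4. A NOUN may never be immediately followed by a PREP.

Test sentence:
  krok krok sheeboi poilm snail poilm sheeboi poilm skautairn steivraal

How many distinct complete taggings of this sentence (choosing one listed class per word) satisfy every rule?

8

Candidates per position — 1:krok {ADJ,PREP}; 2:krok {ADJ,PREP}; 3:sheeboi {DET,PREP}; 4:poilm {ADJ}; 5:snail {NOUN}; 6:poilm {ADJ}; 7:sheeboi {DET,PREP}; 8:poilm {ADJ}; 9:skautairn {DET}; 10:steivraal {DET}.
There are 16 candidate sequences in total.
Checking each against the rules leaves 8 sequences.
Count = 8.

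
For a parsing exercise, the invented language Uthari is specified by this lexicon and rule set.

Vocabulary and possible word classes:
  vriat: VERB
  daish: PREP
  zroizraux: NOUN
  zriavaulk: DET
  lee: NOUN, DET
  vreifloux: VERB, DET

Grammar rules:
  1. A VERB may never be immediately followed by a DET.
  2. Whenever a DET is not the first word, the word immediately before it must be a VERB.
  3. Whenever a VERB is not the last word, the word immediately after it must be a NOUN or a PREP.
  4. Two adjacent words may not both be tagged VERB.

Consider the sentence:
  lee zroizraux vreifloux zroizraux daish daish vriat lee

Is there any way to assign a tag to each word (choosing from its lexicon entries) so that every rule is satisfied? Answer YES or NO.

YES

Candidates per position — 1:lee {NOUN,DET}; 2:zroizraux {NOUN}; 3:vreifloux {VERB,DET}; 4:zroizraux {NOUN}; 5:daish {PREP}; 6:daish {PREP}; 7:vriat {VERB}; 8:lee {NOUN,DET}.
One satisfying assignment: DET NOUN VERB NOUN PREP PREP VERB NOUN.
Verifying each rule — rule 1 holds; rule 2 holds; rule 3 holds; rule 4 holds.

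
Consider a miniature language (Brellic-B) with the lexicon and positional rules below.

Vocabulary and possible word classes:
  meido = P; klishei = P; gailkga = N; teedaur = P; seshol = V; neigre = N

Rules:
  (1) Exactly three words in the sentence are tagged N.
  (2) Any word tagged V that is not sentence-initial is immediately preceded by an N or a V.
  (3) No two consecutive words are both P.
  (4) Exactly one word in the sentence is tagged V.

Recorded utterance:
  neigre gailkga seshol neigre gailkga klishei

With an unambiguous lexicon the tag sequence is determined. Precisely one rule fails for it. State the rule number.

Fixed tagging: N N V N N P.
Applying the rules: R1 fails, R2 ok, R3 ok, R4 ok.
Only rule 1 fails.

1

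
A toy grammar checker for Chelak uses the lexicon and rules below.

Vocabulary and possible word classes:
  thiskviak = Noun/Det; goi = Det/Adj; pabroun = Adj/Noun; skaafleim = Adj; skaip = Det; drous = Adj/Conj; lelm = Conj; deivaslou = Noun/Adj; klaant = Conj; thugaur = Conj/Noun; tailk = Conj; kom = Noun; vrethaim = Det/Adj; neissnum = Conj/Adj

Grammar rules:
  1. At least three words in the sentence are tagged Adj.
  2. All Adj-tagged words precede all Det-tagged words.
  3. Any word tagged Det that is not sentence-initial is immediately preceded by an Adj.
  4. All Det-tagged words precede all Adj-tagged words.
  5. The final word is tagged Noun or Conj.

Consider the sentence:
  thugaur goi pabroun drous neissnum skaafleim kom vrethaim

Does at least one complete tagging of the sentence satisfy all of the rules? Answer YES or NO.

NO

Candidates per position — 1:thugaur {Conj,Noun}; 2:goi {Det,Adj}; 3:pabroun {Adj,Noun}; 4:drous {Adj,Conj}; 5:neissnum {Conj,Adj}; 6:skaafleim {Adj}; 7:kom {Noun}; 8:vrethaim {Det,Adj}.
Rule 5 cannot be satisfied by any choice of tags from the lexicon.
So there is no consistent tagging.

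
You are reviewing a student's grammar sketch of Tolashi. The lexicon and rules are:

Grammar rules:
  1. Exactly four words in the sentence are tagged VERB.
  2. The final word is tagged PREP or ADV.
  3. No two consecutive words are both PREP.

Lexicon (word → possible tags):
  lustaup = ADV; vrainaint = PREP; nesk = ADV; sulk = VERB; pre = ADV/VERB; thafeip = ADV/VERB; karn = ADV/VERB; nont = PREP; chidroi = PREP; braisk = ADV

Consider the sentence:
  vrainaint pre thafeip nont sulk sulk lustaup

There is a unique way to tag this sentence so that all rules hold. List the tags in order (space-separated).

Candidates per position — 1:vrainaint {PREP}; 2:pre {ADV,VERB}; 3:thafeip {ADV,VERB}; 4:nont {PREP}; 5:sulk {VERB}; 6:sulk {VERB}; 7:lustaup {ADV}.
Word 2 cannot be ADV — rule 1 would then fail for every completion. It is VERB.
Word 3 cannot be ADV — rule 1 would then fail for every completion. It is VERB.
The unique satisfying tagging is: PREP VERB VERB PREP VERB VERB ADV.
Rule-by-rule: rule 1 ok; rule 2 ok; rule 3 ok.

PREP VERB VERB PREP VERB VERB ADV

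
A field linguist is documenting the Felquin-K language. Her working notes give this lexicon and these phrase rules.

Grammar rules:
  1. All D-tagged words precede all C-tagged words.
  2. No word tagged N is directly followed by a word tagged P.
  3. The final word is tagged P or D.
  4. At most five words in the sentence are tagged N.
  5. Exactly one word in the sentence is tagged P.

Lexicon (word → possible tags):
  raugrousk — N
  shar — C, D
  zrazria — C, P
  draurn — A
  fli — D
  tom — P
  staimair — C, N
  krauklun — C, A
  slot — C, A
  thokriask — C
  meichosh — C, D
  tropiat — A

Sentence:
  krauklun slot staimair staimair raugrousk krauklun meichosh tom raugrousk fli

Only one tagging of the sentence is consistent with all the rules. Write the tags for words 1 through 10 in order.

A A N N N A D P N D

Candidates per position — 1:krauklun {C,A}; 2:slot {C,A}; 3:staimair {C,N}; 4:staimair {C,N}; 5:raugrousk {N}; 6:krauklun {C,A}; 7:meichosh {C,D}; 8:tom {P}; 9:raugrousk {N}; 10:fli {D}.
Word 1 cannot be C — rule 1 would then fail for every completion. It is A.
Word 2 cannot be C — rule 1 would then fail for every completion. It is A.
Word 3 cannot be C — rule 1 would then fail for every completion. It is N.
Word 4 cannot be C — rule 1 would then fail for every completion. It is N.
Word 6 cannot be C — rule 1 would then fail for every completion. It is A.
Word 7 cannot be C — rule 1 would then fail for every completion. It is D.
The unique satisfying tagging is: A A N N N A D P N D.
Rule-by-rule: rule 1 satisfied; rule 2 satisfied; rule 3 satisfied; rule 4 satisfied; rule 5 satisfied.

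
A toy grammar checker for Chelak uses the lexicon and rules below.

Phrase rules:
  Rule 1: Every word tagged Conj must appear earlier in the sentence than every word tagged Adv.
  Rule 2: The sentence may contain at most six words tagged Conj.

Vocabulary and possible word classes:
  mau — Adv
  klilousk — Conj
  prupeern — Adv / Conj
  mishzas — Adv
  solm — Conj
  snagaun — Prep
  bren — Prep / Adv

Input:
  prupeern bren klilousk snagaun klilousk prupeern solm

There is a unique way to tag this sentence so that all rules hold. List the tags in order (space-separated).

Candidates per position — 1:prupeern {Adv,Conj}; 2:bren {Prep,Adv}; 3:klilousk {Conj}; 4:snagaun {Prep}; 5:klilousk {Conj}; 6:prupeern {Adv,Conj}; 7:solm {Conj}.
Word 1 cannot be Adv — rule 1 would then fail for every completion. It is Conj.
Word 2 cannot be Adv — rule 1 would then fail for every completion. It is Prep.
Word 6 cannot be Adv — rule 1 would then fail for every completion. It is Conj.
The only consistent sequence is: Conj Prep Conj Prep Conj Conj Conj.
Checking: rule 1 ✓; rule 2 ✓.

Conj Prep Conj Prep Conj Conj Conj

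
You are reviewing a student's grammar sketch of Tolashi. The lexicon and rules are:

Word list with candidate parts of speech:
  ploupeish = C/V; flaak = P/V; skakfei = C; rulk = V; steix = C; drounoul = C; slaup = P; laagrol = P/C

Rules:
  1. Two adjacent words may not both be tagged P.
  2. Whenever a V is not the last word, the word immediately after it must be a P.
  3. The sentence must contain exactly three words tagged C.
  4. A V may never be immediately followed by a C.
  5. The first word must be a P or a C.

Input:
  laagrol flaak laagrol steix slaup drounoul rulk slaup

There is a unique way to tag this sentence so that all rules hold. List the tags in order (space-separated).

Candidates per position — 1:laagrol {P,C}; 2:flaak {P,V}; 3:laagrol {P,C}; 4:steix {C}; 5:slaup {P}; 6:drounoul {C}; 7:rulk {V}; 8:slaup {P}.
The remaining ambiguous positions (1, 2, 3) are resolved jointly — only one combination satisfies every rule.
That leaves exactly one tagging: C V P C P C V P.
Rule-by-rule: rule 1 ✓; rule 2 ✓; rule 3 ✓; rule 4 ✓; rule 5 ✓.

C V P C P C V P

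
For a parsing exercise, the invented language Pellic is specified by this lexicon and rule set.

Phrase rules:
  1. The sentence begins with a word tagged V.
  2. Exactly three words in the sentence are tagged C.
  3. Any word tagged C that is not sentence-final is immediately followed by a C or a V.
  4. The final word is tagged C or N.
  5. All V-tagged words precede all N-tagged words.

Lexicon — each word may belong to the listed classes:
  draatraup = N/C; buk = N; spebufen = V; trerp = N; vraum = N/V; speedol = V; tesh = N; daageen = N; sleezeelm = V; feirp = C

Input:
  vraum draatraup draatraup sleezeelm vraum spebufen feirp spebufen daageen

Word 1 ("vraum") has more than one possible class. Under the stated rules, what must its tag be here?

V

Candidates per position — 1:vraum {N,V}; 2:draatraup {N,C}; 3:draatraup {N,C}; 4:sleezeelm {V}; 5:vraum {N,V}; 6:spebufen {V}; 7:feirp {C}; 8:spebufen {V}; 9:daageen {N}.
Word 1 cannot be N — rule 1 would then fail for every completion. It is V.
Word 2 cannot be N — rule 2 would then fail for every completion. It is C.
Word 3 cannot be N — rule 2 would then fail for every completion. It is C.
Word 5 cannot be N — rule 5 would then fail for every completion. It is V.
So the tagging must be: V C C V V V C V N.
Checking: rule 1 satisfied; rule 2 satisfied; rule 3 satisfied; rule 4 satisfied; rule 5 satisfied.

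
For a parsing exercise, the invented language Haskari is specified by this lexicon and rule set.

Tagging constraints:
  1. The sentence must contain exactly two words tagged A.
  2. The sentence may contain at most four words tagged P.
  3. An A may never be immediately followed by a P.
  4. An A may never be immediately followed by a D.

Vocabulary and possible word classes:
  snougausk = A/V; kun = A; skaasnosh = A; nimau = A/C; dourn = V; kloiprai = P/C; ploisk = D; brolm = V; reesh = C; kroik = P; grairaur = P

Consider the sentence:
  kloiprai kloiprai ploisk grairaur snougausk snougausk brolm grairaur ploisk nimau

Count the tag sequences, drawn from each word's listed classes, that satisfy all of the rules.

Candidates per position — 1:kloiprai {P,C}; 2:kloiprai {P,C}; 3:ploisk {D}; 4:grairaur {P}; 5:snougausk {A,V}; 6:snougausk {A,V}; 7:brolm {V}; 8:grairaur {P}; 9:ploisk {D}; 10:nimau {A,C}.
There are 32 candidate sequences in total.
Checking each against the rules leaves 12 sequences.
Count = 12.

12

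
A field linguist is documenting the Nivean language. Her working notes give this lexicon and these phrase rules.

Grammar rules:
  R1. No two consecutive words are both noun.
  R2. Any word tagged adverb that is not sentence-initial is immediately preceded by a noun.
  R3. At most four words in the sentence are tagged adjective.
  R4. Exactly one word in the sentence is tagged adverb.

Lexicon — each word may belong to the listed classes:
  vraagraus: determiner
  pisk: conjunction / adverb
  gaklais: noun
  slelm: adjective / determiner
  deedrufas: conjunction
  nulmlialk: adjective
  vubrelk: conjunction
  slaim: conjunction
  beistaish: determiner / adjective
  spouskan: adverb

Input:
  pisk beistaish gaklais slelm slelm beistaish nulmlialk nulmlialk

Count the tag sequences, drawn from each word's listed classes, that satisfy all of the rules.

Candidates per position — 1:pisk {conjunction,adverb}; 2:beistaish {determiner,adjective}; 3:gaklais {noun}; 4:slelm {adjective,determiner}; 5:slelm {adjective,determiner}; 6:beistaish {determiner,adjective}; 7:nulmlialk {adjective}; 8:nulmlialk {adjective}.
There are 32 candidate sequences in total.
Checking each against the rules leaves 11 sequences.
Count = 11.

11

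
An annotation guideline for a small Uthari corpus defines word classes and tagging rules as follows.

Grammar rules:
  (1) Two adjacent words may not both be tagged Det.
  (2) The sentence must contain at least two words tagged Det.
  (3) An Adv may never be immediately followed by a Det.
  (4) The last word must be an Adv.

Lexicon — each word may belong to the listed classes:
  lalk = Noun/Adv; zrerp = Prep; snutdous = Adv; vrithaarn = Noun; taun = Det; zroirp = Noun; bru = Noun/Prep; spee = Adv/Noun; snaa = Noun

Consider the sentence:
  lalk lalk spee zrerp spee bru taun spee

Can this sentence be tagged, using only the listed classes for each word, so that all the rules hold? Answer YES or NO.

Candidates per position — 1:lalk {Noun,Adv}; 2:lalk {Noun,Adv}; 3:spee {Adv,Noun}; 4:zrerp {Prep}; 5:spee {Adv,Noun}; 6:bru {Noun,Prep}; 7:taun {Det}; 8:spee {Adv,Noun}.
Rule 2 cannot be satisfied by any choice of tags from the lexicon.
So there is no consistent tagging.

NO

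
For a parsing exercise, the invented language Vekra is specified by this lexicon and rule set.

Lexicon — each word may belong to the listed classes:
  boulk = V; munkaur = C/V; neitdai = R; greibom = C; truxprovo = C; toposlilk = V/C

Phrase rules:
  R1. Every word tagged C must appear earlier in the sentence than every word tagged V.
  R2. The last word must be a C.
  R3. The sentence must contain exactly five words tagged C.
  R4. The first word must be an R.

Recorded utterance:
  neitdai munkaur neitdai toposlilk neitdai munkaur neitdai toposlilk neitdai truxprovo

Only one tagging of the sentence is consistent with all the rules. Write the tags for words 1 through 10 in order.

R C R C R C R C R C

Candidates per position — 1:neitdai {R}; 2:munkaur {C,V}; 3:neitdai {R}; 4:toposlilk {V,C}; 5:neitdai {R}; 6:munkaur {C,V}; 7:neitdai {R}; 8:toposlilk {V,C}; 9:neitdai {R}; 10:truxprovo {C}.
At position 2, choosing V makes rule 1 impossible to satisfy; hence C.
At position 4, choosing V makes rule 1 impossible to satisfy; hence C.
At position 6, choosing V makes rule 1 impossible to satisfy; hence C.
At position 8, choosing V makes rule 1 impossible to satisfy; hence C.
That leaves exactly one tagging: R C R C R C R C R C.
Checking: rule 1 satisfied; rule 2 satisfied; rule 3 satisfied; rule 4 satisfied.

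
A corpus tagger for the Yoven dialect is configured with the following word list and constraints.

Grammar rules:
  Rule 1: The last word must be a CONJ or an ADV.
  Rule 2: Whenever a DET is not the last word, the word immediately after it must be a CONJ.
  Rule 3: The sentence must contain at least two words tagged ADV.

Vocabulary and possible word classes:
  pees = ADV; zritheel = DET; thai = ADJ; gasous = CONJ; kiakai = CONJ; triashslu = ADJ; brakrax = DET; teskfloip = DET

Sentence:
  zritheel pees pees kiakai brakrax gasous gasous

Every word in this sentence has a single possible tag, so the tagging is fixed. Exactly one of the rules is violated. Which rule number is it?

2

Fixed tagging: DET ADV ADV CONJ DET CONJ CONJ.
Checking each rule: R1 ok, R2 fails, R3 ok.
Only rule 2 fails.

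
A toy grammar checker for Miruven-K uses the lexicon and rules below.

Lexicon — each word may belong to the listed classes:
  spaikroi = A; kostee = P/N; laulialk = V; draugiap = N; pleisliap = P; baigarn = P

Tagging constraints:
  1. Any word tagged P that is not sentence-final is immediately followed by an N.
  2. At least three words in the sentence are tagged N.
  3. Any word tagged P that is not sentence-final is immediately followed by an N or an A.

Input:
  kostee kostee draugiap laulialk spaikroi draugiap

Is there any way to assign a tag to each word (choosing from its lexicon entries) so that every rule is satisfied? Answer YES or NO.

Candidates per position — 1:kostee {P,N}; 2:kostee {P,N}; 3:draugiap {N}; 4:laulialk {V}; 5:spaikroi {A}; 6:draugiap {N}.
One satisfying assignment: N P N V A N.
Rule-by-rule: rule 1 holds; rule 2 holds; rule 3 holds.

YES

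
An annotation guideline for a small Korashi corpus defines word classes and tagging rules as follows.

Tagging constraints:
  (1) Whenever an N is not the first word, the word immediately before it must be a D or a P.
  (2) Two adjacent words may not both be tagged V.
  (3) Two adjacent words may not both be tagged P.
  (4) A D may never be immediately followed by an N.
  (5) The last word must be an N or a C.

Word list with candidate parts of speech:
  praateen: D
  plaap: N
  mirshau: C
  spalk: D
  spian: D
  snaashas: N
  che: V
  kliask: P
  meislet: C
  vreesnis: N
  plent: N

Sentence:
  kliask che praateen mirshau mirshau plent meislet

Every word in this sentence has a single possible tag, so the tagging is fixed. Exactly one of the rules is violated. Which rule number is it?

1

Fixed tagging: P V D C C N C.
Checking each rule: R1 fails, R2 ok, R3 ok, R4 ok, R5 ok.
Only rule 1 fails.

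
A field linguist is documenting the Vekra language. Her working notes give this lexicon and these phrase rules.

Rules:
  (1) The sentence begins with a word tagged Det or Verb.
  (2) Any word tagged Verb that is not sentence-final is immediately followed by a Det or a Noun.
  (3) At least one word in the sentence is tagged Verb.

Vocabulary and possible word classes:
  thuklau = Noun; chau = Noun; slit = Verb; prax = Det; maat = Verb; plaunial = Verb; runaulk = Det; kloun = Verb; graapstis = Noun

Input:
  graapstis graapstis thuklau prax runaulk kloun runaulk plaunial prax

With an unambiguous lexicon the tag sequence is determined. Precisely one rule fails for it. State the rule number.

1

Fixed tagging: Noun Noun Noun Det Det Verb Det Verb Det.
Checking each rule: R1 fails, R2 ok, R3 ok.
Only rule 1 fails.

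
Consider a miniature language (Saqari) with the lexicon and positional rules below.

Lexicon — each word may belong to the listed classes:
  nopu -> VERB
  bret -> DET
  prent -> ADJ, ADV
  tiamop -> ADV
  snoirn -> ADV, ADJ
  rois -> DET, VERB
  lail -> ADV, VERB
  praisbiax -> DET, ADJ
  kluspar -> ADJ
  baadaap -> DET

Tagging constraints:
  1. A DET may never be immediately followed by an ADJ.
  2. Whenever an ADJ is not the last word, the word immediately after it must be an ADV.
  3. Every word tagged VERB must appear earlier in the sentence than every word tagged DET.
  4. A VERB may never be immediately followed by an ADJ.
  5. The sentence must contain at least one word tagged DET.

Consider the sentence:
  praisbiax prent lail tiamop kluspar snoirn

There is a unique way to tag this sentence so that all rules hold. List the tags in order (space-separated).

Candidates per position — 1:praisbiax {DET,ADJ}; 2:prent {ADJ,ADV}; 3:lail {ADV,VERB}; 4:tiamop {ADV}; 5:kluspar {ADJ}; 6:snoirn {ADV,ADJ}.
Word 1 cannot be ADJ — rule 5 would then fail for every completion. It is DET.
Word 2 cannot be ADJ — rule 1 would then fail for every completion. It is ADV.
Word 3 cannot be VERB — rule 3 would then fail for every completion. It is ADV.
Word 6 cannot be ADJ — rule 2 would then fail for every completion. It is ADV.
The only consistent sequence is: DET ADV ADV ADV ADJ ADV.
Rule-by-rule: rule 1 ok; rule 2 ok; rule 3 ok; rule 4 ok; rule 5 ok.

DET ADV ADV ADV ADJ ADV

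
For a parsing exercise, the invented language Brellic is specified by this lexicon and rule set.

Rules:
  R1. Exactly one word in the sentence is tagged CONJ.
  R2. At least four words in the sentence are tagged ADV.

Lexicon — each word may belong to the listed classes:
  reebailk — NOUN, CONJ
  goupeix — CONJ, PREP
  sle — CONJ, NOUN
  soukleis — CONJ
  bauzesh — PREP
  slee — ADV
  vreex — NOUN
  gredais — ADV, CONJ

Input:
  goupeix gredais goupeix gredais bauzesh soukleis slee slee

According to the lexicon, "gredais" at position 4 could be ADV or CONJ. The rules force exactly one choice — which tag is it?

Candidates per position — 1:goupeix {CONJ,PREP}; 2:gredais {ADV,CONJ}; 3:goupeix {CONJ,PREP}; 4:gredais {ADV,CONJ}; 5:bauzesh {PREP}; 6:soukleis {CONJ}; 7:slee {ADV}; 8:slee {ADV}.
Word 1 cannot be CONJ — rule 1 would then fail for every completion. It is PREP.
Word 2 cannot be CONJ — rule 1 would then fail for every completion. It is ADV.
Word 3 cannot be CONJ — rule 1 would then fail for every completion. It is PREP.
Word 4 cannot be CONJ — rule 1 would then fail for every completion. It is ADV.
So the tagging must be: PREP ADV PREP ADV PREP CONJ ADV ADV.
Verifying each rule — rule 1 satisfied; rule 2 satisfied.

ADV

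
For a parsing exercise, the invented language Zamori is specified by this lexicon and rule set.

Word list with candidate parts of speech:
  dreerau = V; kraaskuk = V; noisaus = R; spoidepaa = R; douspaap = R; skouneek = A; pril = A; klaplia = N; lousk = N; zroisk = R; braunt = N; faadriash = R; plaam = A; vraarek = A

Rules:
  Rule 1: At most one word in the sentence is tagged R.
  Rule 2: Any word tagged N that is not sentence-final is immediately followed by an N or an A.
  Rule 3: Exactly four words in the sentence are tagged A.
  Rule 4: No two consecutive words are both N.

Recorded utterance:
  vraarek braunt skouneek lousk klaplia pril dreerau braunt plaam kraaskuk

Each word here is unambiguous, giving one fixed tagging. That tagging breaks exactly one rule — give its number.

4

Fixed tagging: A N A N N A V N A V.
Applying the rules: R1 ✓, R2 ✓, R3 ✓, R4 ✗.
Only rule 4 fails.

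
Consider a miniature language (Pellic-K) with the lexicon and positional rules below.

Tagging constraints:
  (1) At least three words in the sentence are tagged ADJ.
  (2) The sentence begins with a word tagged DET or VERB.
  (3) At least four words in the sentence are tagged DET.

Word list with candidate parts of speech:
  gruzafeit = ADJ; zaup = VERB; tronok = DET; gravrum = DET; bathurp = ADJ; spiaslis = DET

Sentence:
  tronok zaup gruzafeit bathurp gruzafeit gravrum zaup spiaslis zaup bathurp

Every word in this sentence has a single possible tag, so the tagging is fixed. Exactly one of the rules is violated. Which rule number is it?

3

Fixed tagging: DET VERB ADJ ADJ ADJ DET VERB DET VERB ADJ.
Applying the rules: R1 ok, R2 ok, R3 fails.
Only rule 3 fails.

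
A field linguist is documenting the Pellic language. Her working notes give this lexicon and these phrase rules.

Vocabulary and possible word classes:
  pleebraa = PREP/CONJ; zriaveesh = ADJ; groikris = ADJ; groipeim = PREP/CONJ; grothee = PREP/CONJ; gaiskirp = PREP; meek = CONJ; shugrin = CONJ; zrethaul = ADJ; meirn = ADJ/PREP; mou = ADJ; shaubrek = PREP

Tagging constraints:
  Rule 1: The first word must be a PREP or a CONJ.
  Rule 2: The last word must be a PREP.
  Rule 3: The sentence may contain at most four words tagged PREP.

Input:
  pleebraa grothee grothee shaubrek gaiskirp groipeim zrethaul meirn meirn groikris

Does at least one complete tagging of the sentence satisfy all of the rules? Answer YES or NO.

NO

Candidates per position — 1:pleebraa {PREP,CONJ}; 2:grothee {PREP,CONJ}; 3:grothee {PREP,CONJ}; 4:shaubrek {PREP}; 5:gaiskirp {PREP}; 6:groipeim {PREP,CONJ}; 7:zrethaul {ADJ}; 8:meirn {ADJ,PREP}; 9:meirn {ADJ,PREP}; 10:groikris {ADJ}.
Rule 2 cannot be satisfied by any choice of tags from the lexicon.
So there is no consistent tagging.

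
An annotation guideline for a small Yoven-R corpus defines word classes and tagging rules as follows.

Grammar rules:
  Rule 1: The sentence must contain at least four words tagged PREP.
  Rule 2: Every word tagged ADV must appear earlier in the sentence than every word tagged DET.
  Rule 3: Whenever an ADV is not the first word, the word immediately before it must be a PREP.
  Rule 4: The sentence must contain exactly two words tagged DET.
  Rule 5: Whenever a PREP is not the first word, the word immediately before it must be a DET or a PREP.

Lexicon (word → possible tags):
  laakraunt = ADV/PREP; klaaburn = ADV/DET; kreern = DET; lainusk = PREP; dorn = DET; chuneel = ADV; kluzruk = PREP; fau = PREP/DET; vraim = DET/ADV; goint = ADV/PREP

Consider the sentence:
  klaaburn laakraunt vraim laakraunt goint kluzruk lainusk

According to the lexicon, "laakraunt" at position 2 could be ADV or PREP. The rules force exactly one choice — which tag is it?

PREP

Candidates per position — 1:klaaburn {ADV,DET}; 2:laakraunt {ADV,PREP}; 3:vraim {DET,ADV}; 4:laakraunt {ADV,PREP}; 5:goint {ADV,PREP}; 6:kluzruk {PREP}; 7:lainusk {PREP}.
Word 1 cannot be ADV — rule 4 would then fail for every completion. It is DET.
Word 2 cannot be ADV — rule 2 would then fail for every completion. It is PREP.
Word 3 cannot be ADV — rule 2 would then fail for every completion. It is DET.
Word 4 cannot be ADV — rule 2 would then fail for every completion. It is PREP.
Word 5 cannot be ADV — rule 2 would then fail for every completion. It is PREP.
So the tagging must be: DET PREP DET PREP PREP PREP PREP.
Check: rule 1 ✓; rule 2 ✓; rule 3 ✓; rule 4 ✓; rule 5 ✓.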